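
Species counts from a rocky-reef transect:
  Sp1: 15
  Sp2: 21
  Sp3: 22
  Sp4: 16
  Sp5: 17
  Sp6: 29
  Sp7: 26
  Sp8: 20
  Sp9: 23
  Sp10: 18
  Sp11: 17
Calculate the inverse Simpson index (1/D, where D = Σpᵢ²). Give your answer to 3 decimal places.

Total N = 15+21+22+16+17+29+26+20+23+18+17 = 224, so the proportions are 0.06696429, 0.09375, 0.09821429, 0.07142857, 0.07589286, 0.12946429, 0.11607143, 0.08928571, 0.10267857, 0.08035714, 0.07589286 (working shown to 8 dp, full precision carried).
D = 0.06696429² + 0.09375² + 0.09821429² + 0.07142857² + 0.07589286² + 0.12946429² + 0.11607143² + 0.08928571² + 0.10267857² + 0.08035714² + 0.07589286² = 0.00448422 + 0.00878906 + 0.00964605 + 0.00510204 + 0.00575973 + 0.01676100 + 0.01347258 + 0.00797194 + 0.01054289 + 0.00645727 + 0.00575973 = 0.09474649.
So 1/D = 10.55448, i.e. 10.554 to 3 decimal places.

10.554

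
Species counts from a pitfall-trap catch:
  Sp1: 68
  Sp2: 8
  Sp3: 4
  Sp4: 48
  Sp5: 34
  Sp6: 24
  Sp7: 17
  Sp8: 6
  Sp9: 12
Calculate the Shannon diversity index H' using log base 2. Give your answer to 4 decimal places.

Total N = 68+8+4+48+34+24+17+6+12 = 221, so the proportions are 0.307692, 0.036199, 0.0181, 0.217195, 0.153846, 0.108597, 0.076923, 0.027149, 0.054299 (working shown to 6 dp, full precision carried).
Each pᵢ log₂ pᵢ term: 0.307692×(-1.700440)=-0.523212, 0.036199×(-4.787903)=-0.173318, 0.0181×(-5.787903)=-0.104758, 0.217195×(-2.202940)=-0.478467, 0.153846×(-2.700440)=-0.415452, 0.108597×(-3.202940)=-0.347831, 0.076923×(-3.700440)=-0.284649, 0.027149×(-5.202940)=-0.141256, 0.054299×(-4.202940)=-0.228214.
Sum = -2.697157, so H' = 2.6972.

2.6972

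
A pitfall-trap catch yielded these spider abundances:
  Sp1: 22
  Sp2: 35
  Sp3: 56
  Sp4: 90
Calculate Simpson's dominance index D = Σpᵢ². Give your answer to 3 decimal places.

Total N = 22+35+56+90 = 203, so the proportions are 0.10837, 0.17241, 0.27586, 0.44335 (working shown to 5 dp, full precision carried).
D = 0.10837² + 0.17241² + 0.27586² + 0.44335² = 0.01175 + 0.02973 + 0.07610 + 0.19656 = 0.31413.
To 3 decimal places, D = 0.314.

0.314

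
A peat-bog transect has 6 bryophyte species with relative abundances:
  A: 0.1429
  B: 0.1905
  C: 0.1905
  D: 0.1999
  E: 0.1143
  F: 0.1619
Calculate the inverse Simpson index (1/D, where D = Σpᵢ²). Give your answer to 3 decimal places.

D = 0.1429² + 0.1905² + 0.1905² + 0.1999² + 0.1143² + 0.1619² = 0.0204204 + 0.0362903 + 0.0362903 + 0.0399600 + 0.0130645 + 0.0262116 = 0.1722370 (working shown to 7 dp, full precision carried).
So 1/D = 5.80595, i.e. 5.806 to 3 decimal places.

5.806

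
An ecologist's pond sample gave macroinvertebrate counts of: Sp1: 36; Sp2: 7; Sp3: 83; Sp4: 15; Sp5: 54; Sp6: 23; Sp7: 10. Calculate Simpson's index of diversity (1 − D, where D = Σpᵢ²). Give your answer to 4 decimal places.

0.7691

Total N = 36+7+83+15+54+23+10 = 228, so the proportions are 0.157895, 0.030702, 0.364035, 0.065789, 0.236842, 0.100877, 0.04386 (working shown to 6 dp, full precision carried).
D = 0.157895² + 0.030702² + 0.364035² + 0.065789² + 0.236842² + 0.100877² + 0.04386² = 0.024931 + 0.000943 + 0.132522 + 0.004328 + 0.056094 + 0.010176 + 0.001924 = 0.230917.
So 1 − D = 0.769083, i.e. 0.7691 to 4 decimal places.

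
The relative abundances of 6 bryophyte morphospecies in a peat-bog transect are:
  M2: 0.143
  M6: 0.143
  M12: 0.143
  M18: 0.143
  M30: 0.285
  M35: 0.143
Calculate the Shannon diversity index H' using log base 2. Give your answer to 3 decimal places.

Each pᵢ log₂ pᵢ term (working shown to 5 dp, full precision carried): 0.143×(-2.80591)=-0.40125, 0.143×(-2.80591)=-0.40125, 0.143×(-2.80591)=-0.40125, 0.143×(-2.80591)=-0.40125, 0.285×(-1.81097)=-0.51613, 0.143×(-2.80591)=-0.40125.
Sum = -2.52235, so H' = 2.522.

2.522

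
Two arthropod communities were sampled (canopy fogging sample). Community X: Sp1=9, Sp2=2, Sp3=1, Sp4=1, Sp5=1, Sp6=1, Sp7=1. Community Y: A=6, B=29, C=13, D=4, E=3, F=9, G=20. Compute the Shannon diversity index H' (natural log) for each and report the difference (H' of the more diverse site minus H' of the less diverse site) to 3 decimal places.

0.239

Community X: N=16, proportions 0.5625, 0.125, 0.0625, 0.0625, 0.0625, 0.0625, 0.0625, giving H' = 1.450006 (working shown to 6 dp, full precision carried).
Community Y: N=84, proportions 0.071429, 0.345238, 0.154762, 0.047619, 0.035714, 0.107143, 0.238095, giving H' = 1.689422.
Difference = |1.450006 − 1.689422| = 0.239416, i.e. 0.239 to 3 decimal places.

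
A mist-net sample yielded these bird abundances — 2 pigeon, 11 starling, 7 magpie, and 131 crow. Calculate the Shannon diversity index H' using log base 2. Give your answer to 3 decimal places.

0.741

Total N = 2+11+7+131 = 151, so the proportions are 0.01325, 0.07285, 0.04636, 0.86755 (working shown to 5 dp, full precision carried).
Each pᵢ log₂ pᵢ term: 0.01325×(-6.23840)=-0.08263, 0.07285×(-3.77897)=-0.27529, 0.04636×(-4.43105)=-0.20541, 0.86755×(-0.20498)=-0.17783.
Sum = -0.74116, so H' = 0.741.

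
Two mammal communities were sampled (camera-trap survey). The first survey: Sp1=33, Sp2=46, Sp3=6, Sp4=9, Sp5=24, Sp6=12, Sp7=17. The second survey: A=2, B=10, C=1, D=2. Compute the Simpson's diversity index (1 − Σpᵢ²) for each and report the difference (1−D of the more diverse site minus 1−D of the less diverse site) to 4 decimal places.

The first survey: N=147, proportions 0.2244898, 0.3129252, 0.0408163, 0.0612245, 0.1632653, 0.0816327, 0.1156463, giving 1−D = 0.7995743 (working shown to 7 dp, full precision carried).
The second survey: N=15, proportions 0.1333333, 0.6666667, 0.0666667, 0.1333333, giving 1−D = 0.5155556.
Difference = |0.7995743 − 0.5155556| = 0.2840187, i.e. 0.2840 to 4 decimal places.

0.2840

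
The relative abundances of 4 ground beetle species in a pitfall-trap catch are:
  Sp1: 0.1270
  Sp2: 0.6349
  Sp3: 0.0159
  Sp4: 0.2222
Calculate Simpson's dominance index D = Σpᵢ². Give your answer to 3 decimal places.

0.469

D = 0.127² + 0.6349² + 0.0159² + 0.2222² = 0.01613 + 0.40310 + 0.00025 + 0.04937 = 0.46885 (working shown to 5 dp, full precision carried).
To 3 decimal places, D = 0.469.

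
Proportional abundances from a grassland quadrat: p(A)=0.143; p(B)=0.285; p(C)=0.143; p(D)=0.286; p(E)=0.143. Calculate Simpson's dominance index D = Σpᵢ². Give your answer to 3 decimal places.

0.224

D = 0.143² + 0.285² + 0.143² + 0.286² + 0.143² = 0.02045 + 0.08122 + 0.02045 + 0.08180 + 0.02045 = 0.22437 (working shown to 5 dp, full precision carried).
To 3 decimal places, D = 0.224.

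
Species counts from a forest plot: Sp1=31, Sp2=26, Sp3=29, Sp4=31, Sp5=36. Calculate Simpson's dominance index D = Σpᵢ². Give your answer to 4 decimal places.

Total N = 31+26+29+31+36 = 153, so the proportions are 0.202614, 0.169935, 0.189542, 0.202614, 0.235294 (working shown to 6 dp, full precision carried).
D = 0.202614² + 0.169935² + 0.189542² + 0.202614² + 0.235294² = 0.041053 + 0.028878 + 0.035926 + 0.041053 + 0.055363 = 0.202273.
To 4 decimal places, D = 0.2023.

0.2023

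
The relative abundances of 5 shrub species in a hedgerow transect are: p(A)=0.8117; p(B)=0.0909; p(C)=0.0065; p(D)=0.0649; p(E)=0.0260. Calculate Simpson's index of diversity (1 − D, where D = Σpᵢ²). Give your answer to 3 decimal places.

0.328

D = 0.8117² + 0.0909² + 0.0065² + 0.0649² + 0.026² = 0.65886 + 0.00826 + 0.00004 + 0.00421 + 0.00068 = 0.67205 (working shown to 5 dp, full precision carried).
So 1 − D = 0.32795, i.e. 0.328 to 3 decimal places.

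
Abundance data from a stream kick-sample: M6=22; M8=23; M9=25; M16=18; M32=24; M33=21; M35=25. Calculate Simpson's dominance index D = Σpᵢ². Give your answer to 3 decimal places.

Total N = 22+23+25+18+24+21+25 = 158, so the proportions are 0.13924, 0.14557, 0.15823, 0.11392, 0.1519, 0.13291, 0.15823 (working shown to 5 dp, full precision carried).
D = 0.13924² + 0.14557² + 0.15823² + 0.11392² + 0.1519² + 0.13291² + 0.15823² = 0.01939 + 0.02119 + 0.02504 + 0.01298 + 0.02307 + 0.01767 + 0.02504 = 0.14437.
To 3 decimal places, D = 0.144.

0.144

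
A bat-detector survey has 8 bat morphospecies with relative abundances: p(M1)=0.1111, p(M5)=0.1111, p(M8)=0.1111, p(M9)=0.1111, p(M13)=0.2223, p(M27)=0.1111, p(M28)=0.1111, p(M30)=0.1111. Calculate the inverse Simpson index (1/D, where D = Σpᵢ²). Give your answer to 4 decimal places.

7.3627

D = 0.1111² + 0.1111² + 0.1111² + 0.1111² + 0.2223² + 0.1111² + 0.1111² + 0.1111² = 0.01234321 + 0.01234321 + 0.01234321 + 0.01234321 + 0.04941729 + 0.01234321 + 0.01234321 + 0.01234321 = 0.13581976 (working shown to 8 dp, full precision carried).
So 1/D = 7.362699, i.e. 7.3627 to 4 decimal places.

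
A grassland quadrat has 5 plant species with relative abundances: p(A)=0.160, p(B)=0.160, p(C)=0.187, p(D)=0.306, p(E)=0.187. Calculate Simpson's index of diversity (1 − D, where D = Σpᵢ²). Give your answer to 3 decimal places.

D = 0.16² + 0.16² + 0.187² + 0.306² + 0.187² = 0.02560 + 0.02560 + 0.03497 + 0.09364 + 0.03497 = 0.21477 (working shown to 5 dp, full precision carried).
So 1 − D = 0.78523, i.e. 0.785 to 3 decimal places.

0.785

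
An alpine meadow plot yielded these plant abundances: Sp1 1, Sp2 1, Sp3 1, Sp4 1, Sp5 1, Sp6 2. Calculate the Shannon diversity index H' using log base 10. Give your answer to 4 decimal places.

Total N = 1+1+1+1+1+2 = 7, so the proportions are 0.142857, 0.142857, 0.142857, 0.142857, 0.142857, 0.285714 (working shown to 6 dp, full precision carried).
Each pᵢ log₁₀ pᵢ term: 0.142857×(-0.845098)=-0.120728, 0.142857×(-0.845098)=-0.120728, 0.142857×(-0.845098)=-0.120728, 0.142857×(-0.845098)=-0.120728, 0.142857×(-0.845098)=-0.120728, 0.285714×(-0.544068)=-0.155448.
Sum = -0.759089, so H' = 0.7591.

0.7591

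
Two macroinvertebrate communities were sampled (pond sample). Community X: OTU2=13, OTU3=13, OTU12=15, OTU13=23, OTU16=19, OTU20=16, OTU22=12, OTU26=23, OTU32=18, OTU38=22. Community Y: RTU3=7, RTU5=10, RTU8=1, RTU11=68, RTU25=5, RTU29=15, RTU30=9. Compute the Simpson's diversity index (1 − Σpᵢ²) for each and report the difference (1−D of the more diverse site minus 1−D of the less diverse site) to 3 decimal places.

Community X: N=174, proportions 0.07471, 0.07471, 0.08621, 0.13218, 0.1092, 0.09195, 0.06897, 0.13218, 0.10345, 0.12644, giving 1−D = 0.89464 (working shown to 5 dp, full precision carried).
Community Y: N=115, proportions 0.06087, 0.08696, 0.0087, 0.5913, 0.04348, 0.13043, 0.07826, giving 1−D = 0.61399.
Difference = |0.89464 − 0.61399| = 0.28065, i.e. 0.281 to 3 decimal places.

0.281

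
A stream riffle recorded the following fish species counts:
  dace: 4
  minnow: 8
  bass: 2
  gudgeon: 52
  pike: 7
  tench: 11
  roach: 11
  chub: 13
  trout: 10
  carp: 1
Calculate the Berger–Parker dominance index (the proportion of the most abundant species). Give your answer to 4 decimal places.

Total N = 4+8+2+52+7+11+11+13+10+1 = 119, so the proportions are 0.033613, 0.067227, 0.016807, 0.436975, 0.058824, 0.092437, 0.092437, 0.109244, 0.084034, 0.008403 (working shown to 6 dp, full precision carried).
The largest proportion is 0.436975, i.e. d = 0.4370 to 4 decimal places.

0.4370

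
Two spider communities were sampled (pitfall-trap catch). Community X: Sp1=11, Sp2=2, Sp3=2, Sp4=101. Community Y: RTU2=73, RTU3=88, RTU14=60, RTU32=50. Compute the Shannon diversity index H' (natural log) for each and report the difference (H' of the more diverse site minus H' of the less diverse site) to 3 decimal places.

Community X: N=116, proportions 0.094828, 0.017241, 0.017241, 0.87069, giving H' = 0.483964 (working shown to 6 dp, full precision carried).
Community Y: N=271, proportions 0.269373, 0.324723, 0.221402, 0.184502, giving H' = 1.364218.
Difference = |0.483964 − 1.364218| = 0.880254, i.e. 0.880 to 3 decimal places.

0.880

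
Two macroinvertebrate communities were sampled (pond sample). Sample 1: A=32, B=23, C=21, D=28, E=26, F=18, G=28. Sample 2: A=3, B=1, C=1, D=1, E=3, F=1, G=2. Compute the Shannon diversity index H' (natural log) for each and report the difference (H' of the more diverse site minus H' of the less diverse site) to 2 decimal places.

Sample 1: N=176, proportions 0.1818, 0.1307, 0.1193, 0.1591, 0.1477, 0.1023, 0.1591, giving H' = 1.9302 (working shown to 4 dp, full precision carried).
Sample 2: N=12, proportions 0.25, 0.0833, 0.0833, 0.0833, 0.25, 0.0833, 0.1667, giving H' = 1.8201.
Difference = |1.9302 − 1.8201| = 0.1101, i.e. 0.11 to 2 decimal places.

0.11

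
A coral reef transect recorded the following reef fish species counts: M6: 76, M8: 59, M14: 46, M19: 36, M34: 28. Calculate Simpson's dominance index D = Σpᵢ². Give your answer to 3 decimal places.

0.224

Total N = 76+59+46+36+28 = 245, so the proportions are 0.3102, 0.24082, 0.18776, 0.14694, 0.11429 (working shown to 5 dp, full precision carried).
D = 0.3102² + 0.24082² + 0.18776² + 0.14694² + 0.11429² = 0.09623 + 0.05799 + 0.03525 + 0.02159 + 0.01306 = 0.22412.
To 3 decimal places, D = 0.224.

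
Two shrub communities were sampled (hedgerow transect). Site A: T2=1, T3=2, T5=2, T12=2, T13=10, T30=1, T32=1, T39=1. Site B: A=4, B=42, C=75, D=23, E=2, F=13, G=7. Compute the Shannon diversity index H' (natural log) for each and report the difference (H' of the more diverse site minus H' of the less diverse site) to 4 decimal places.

Site A: N=20, proportions 0.05, 0.1, 0.1, 0.1, 0.5, 0.05, 0.05, 0.05, giving H' = 1.6364956 (working shown to 7 dp, full precision carried).
Site B: N=166, proportions 0.0240964, 0.253012, 0.4518072, 0.1385542, 0.0120482, 0.0783133, 0.0421687, giving H' = 1.4565222.
Difference = |1.6364956 − 1.4565222| = 0.1799734, i.e. 0.1800 to 4 decimal places.

0.1800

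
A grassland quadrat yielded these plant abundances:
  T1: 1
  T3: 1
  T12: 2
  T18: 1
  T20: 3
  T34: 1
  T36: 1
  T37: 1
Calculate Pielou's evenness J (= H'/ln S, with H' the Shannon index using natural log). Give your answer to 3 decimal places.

0.948

Total N = 1+1+2+1+3+1+1+1 = 11, so the proportions are 0.09091, 0.09091, 0.18182, 0.09091, 0.27273, 0.09091, 0.09091, 0.09091 (working shown to 5 dp, full precision carried).
H' = −Σ pᵢ ln pᵢ = −((-0.21799) + (-0.21799) + (-0.30995) + (-0.21799) + (-0.35435) + (-0.21799) + (-0.21799) + (-0.21799)) = 1.97225.
With S = 8 species, ln S = 2.07944, so J = 1.97225/2.07944 = 0.94845, i.e. 0.948 to 3 decimal places.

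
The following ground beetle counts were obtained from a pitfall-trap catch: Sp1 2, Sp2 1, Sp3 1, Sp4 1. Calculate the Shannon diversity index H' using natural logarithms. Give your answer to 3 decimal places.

Total N = 2+1+1+1 = 5, so the proportions are 0.4, 0.2, 0.2, 0.2 (working shown to 5 dp, full precision carried).
Each pᵢ ln pᵢ term: 0.4×(-0.91629)=-0.36652, 0.2×(-1.60944)=-0.32189, 0.2×(-1.60944)=-0.32189, 0.2×(-1.60944)=-0.32189.
Sum = -1.33218, so H' = 1.332.

1.332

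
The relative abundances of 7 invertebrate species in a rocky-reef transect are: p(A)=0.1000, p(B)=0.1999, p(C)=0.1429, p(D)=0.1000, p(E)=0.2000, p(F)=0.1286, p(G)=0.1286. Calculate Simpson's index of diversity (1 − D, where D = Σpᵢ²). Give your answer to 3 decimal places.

D = 0.1² + 0.1999² + 0.1429² + 0.1² + 0.2² + 0.1286² + 0.1286² = 0.01000 + 0.03996 + 0.02042 + 0.01000 + 0.04000 + 0.01654 + 0.01654 = 0.15346 (working shown to 5 dp, full precision carried).
So 1 − D = 0.84654, i.e. 0.847 to 3 decimal places.

0.847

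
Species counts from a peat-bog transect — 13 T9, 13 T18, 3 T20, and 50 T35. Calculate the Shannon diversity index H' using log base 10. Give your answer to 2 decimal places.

Total N = 13+13+3+50 = 79, so the proportions are 0.1646, 0.1646, 0.038, 0.6329 (working shown to 4 dp, full precision carried).
Each pᵢ log₁₀ pᵢ term: 0.1646×(-0.7837)=-0.1290, 0.1646×(-0.7837)=-0.1290, 0.038×(-1.4205)=-0.0539, 0.6329×(-0.1987)=-0.1257.
Sum = -0.4376, so H' = 0.44.

0.44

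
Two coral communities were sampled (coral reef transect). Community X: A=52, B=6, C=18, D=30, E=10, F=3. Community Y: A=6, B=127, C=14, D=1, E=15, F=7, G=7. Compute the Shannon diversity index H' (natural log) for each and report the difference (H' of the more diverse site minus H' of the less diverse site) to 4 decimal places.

0.3989

Community X: N=119, proportions 0.436975, 0.05042, 0.151261, 0.252101, 0.084034, 0.02521, giving H' = 1.446354 (working shown to 6 dp, full precision carried).
Community Y: N=177, proportions 0.033898, 0.717514, 0.079096, 0.00565, 0.084746, 0.039548, 0.039548, giving H' = 1.047491.
Difference = |1.446354 − 1.047491| = 0.398863, i.e. 0.3989 to 4 decimal places.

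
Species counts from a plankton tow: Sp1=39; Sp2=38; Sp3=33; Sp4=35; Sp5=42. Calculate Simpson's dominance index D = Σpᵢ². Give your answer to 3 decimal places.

0.201

Total N = 39+38+33+35+42 = 187, so the proportions are 0.20856, 0.20321, 0.17647, 0.18717, 0.2246 (working shown to 5 dp, full precision carried).
D = 0.20856² + 0.20321² + 0.17647² + 0.18717² + 0.2246² = 0.04350 + 0.04129 + 0.03114 + 0.03503 + 0.05044 = 0.20141.
To 3 decimal places, D = 0.201.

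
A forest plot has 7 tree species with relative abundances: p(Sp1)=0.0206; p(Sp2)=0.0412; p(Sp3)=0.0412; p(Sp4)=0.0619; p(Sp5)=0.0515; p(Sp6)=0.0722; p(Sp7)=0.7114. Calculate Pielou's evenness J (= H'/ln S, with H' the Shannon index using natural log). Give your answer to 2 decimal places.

H' = −Σ pᵢ ln pᵢ = −((-0.0800) + (-0.1314) + (-0.1314) + (-0.1722) + (-0.1528) + (-0.1898) + (-0.2422)) = 1.0998 (working shown to 4 dp, full precision carried).
With S = 7 species, ln S = 1.9459, so J = 1.0998/1.9459 = 0.5652, i.e. 0.57 to 2 decimal places.

0.57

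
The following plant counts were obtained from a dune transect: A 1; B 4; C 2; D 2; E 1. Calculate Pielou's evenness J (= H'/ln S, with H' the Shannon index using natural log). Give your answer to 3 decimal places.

0.914

Total N = 1+4+2+2+1 = 10, so the proportions are 0.1, 0.4, 0.2, 0.2, 0.1 (working shown to 5 dp, full precision carried).
H' = −Σ pᵢ ln pᵢ = −((-0.23026) + (-0.36652) + (-0.32189) + (-0.32189) + (-0.23026)) = 1.47081.
With S = 5 species, ln S = 1.60944, so J = 1.47081/1.60944 = 0.91386, i.e. 0.914 to 3 decimal places.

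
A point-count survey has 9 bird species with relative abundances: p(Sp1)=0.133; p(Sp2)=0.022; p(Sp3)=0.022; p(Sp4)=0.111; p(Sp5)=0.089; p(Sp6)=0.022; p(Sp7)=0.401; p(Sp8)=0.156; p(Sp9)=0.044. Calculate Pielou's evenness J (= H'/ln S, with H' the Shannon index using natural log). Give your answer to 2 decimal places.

0.81

H' = −Σ pᵢ ln pᵢ = −((-0.2683) + (-0.0840) + (-0.0840) + (-0.2440) + (-0.2153) + (-0.0840) + (-0.3664) + (-0.2898) + (-0.1374)) = 1.7732 (working shown to 4 dp, full precision carried).
With S = 9 species, ln S = 2.1972, so J = 1.7732/2.1972 = 0.8070, i.e. 0.81 to 2 decimal places.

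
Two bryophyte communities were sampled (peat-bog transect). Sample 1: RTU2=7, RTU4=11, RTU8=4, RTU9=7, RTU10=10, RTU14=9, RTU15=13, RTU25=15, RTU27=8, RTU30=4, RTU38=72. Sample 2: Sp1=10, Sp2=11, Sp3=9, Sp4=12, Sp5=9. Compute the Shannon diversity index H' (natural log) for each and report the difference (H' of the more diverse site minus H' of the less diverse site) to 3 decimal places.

Sample 1: N=160, proportions 0.04375, 0.06875, 0.025, 0.04375, 0.0625, 0.05625, 0.08125, 0.09375, 0.05, 0.025, 0.45, giving H' = 1.91248 (working shown to 5 dp, full precision carried).
Sample 2: N=51, proportions 0.19608, 0.21569, 0.17647, 0.23529, 0.17647, giving H' = 1.60297.
Difference = |1.91248 − 1.60297| = 0.30951, i.e. 0.310 to 3 decimal places.

0.310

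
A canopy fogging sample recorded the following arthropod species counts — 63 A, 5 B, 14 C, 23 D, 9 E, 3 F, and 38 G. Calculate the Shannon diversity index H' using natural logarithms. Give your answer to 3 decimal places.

1.563

Total N = 63+5+14+23+9+3+38 = 155, so the proportions are 0.40645, 0.03226, 0.09032, 0.14839, 0.05806, 0.01935, 0.24516 (working shown to 5 dp, full precision carried).
Each pᵢ ln pᵢ term: 0.40645×(-0.90029)=-0.36592, 0.03226×(-3.43399)=-0.11077, 0.09032×(-2.40437)=-0.21717, 0.14839×(-1.90793)=-0.28311, 0.05806×(-2.84620)=-0.16526, 0.01935×(-3.94481)=-0.07635, 0.24516×(-1.40584)=-0.34466.
Sum = -1.56325, so H' = 1.563.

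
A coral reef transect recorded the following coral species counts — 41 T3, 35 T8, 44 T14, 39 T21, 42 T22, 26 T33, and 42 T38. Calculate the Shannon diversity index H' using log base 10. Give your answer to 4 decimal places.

0.8399

Total N = 41+35+44+39+42+26+42 = 269, so the proportions are 0.152416, 0.130112, 0.163569, 0.144981, 0.156134, 0.096654, 0.156134 (working shown to 6 dp, full precision carried).
Each pᵢ log₁₀ pᵢ term: 0.152416×(-0.816968)=-0.124519, 0.130112×(-0.885684)=-0.115238, 0.163569×(-0.786300)=-0.128614, 0.144981×(-0.838688)=-0.121594, 0.156134×(-0.806503)=-0.125922, 0.096654×(-1.014779)=-0.098083, 0.156134×(-0.806503)=-0.125922.
Sum = -0.839893, so H' = 0.8399.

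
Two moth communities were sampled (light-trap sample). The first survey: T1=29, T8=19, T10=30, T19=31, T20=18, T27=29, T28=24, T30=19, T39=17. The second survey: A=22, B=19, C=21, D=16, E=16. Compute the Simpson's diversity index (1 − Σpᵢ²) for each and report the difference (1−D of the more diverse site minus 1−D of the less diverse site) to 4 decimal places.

The first survey: N=216, proportions 0.134259, 0.087963, 0.138889, 0.143519, 0.083333, 0.134259, 0.111111, 0.087963, 0.078704, giving 1−D = 0.883102 (working shown to 6 dp, full precision carried).
The second survey: N=94, proportions 0.234043, 0.202128, 0.223404, 0.170213, 0.170213, giving 1−D = 0.796514.
Difference = |0.883102 − 0.796514| = 0.086588, i.e. 0.0866 to 4 decimal places.

0.0866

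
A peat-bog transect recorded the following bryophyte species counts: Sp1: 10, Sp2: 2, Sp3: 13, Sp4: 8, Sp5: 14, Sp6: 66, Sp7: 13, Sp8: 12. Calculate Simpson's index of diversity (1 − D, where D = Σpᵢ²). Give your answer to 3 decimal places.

Total N = 10+2+13+8+14+66+13+12 = 138, so the proportions are 0.07246, 0.01449, 0.0942, 0.05797, 0.10145, 0.47826, 0.0942, 0.08696 (working shown to 5 dp, full precision carried).
D = 0.07246² + 0.01449² + 0.0942² + 0.05797² + 0.10145² + 0.47826² + 0.0942² + 0.08696² = 0.00525 + 0.00021 + 0.00887 + 0.00336 + 0.01029 + 0.22873 + 0.00887 + 0.00756 = 0.27316.
So 1 − D = 0.72684, i.e. 0.727 to 3 decimal places.

0.727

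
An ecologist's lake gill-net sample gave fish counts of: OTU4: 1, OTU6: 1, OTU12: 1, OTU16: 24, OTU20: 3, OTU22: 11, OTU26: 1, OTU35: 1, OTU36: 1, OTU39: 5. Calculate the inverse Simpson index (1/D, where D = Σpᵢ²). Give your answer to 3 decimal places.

3.258

Total N = 1+1+1+24+3+11+1+1+1+5 = 49, so the proportions are 0.0204082, 0.0204082, 0.0204082, 0.4897959, 0.0612245, 0.2244898, 0.0204082, 0.0204082, 0.0204082, 0.1020408 (working shown to 7 dp, full precision carried).
D = 0.0204082² + 0.0204082² + 0.0204082² + 0.4897959² + 0.0612245² + 0.2244898² + 0.0204082² + 0.0204082² + 0.0204082² + 0.1020408² = 0.0004165 + 0.0004165 + 0.0004165 + 0.2399000 + 0.0037484 + 0.0503957 + 0.0004165 + 0.0004165 + 0.0004165 + 0.0104123 = 0.3069554.
So 1/D = 3.25780, i.e. 3.258 to 3 decimal places.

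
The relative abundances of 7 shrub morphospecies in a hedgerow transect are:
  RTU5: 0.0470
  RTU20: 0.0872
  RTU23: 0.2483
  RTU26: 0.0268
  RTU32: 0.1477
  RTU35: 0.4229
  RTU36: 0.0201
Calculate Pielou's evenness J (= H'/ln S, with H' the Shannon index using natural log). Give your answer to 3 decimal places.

0.783

H' = −Σ pᵢ ln pᵢ = −((-0.14371) + (-0.21273) + (-0.34591) + (-0.09700) + (-0.28249) + (-0.36396) + (-0.07853)) = 1.52432 (working shown to 5 dp, full precision carried).
With S = 7 species, ln S = 1.94591, so J = 1.52432/1.94591 = 0.78335, i.e. 0.783 to 3 decimal places.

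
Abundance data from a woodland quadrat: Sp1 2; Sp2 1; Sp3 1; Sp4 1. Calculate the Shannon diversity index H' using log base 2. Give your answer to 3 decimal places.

1.922

Total N = 2+1+1+1 = 5, so the proportions are 0.4, 0.2, 0.2, 0.2 (working shown to 5 dp, full precision carried).
Each pᵢ log₂ pᵢ term: 0.4×(-1.32193)=-0.52877, 0.2×(-2.32193)=-0.46439, 0.2×(-2.32193)=-0.46439, 0.2×(-2.32193)=-0.46439.
Sum = -1.92193, so H' = 1.922.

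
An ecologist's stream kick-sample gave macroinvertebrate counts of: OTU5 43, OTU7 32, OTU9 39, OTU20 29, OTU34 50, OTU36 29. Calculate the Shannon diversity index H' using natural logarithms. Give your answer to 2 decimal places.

1.77

Total N = 43+32+39+29+50+29 = 222, so the proportions are 0.1937, 0.1441, 0.1757, 0.1306, 0.2252, 0.1306 (working shown to 4 dp, full precision carried).
Each pᵢ ln pᵢ term: 0.1937×(-1.6415)=-0.3179, 0.1441×(-1.9369)=-0.2792, 0.1757×(-1.7391)=-0.3055, 0.1306×(-2.0354)=-0.2659, 0.2252×(-1.4907)=-0.3357, 0.1306×(-2.0354)=-0.2659.
Sum = -1.7702, so H' = 1.77.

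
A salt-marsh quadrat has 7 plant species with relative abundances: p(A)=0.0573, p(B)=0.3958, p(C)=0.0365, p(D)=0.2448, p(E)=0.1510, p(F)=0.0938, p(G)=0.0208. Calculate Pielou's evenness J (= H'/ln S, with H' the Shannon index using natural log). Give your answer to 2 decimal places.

H' = −Σ pᵢ ln pᵢ = −((-0.1638) + (-0.3668) + (-0.1208) + (-0.3445) + (-0.2855) + (-0.2220) + (-0.0806)) = 1.5840 (working shown to 4 dp, full precision carried).
With S = 7 species, ln S = 1.9459, so J = 1.5840/1.9459 = 0.8140, i.e. 0.81 to 2 decimal places.

0.81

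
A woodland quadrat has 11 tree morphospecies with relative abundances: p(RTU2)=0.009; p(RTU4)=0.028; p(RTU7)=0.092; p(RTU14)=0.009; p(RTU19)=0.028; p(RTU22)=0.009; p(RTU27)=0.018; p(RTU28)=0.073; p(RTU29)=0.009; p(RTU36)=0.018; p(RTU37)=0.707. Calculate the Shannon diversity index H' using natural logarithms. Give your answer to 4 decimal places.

Each pᵢ ln pᵢ term (working shown to 6 dp, full precision carried): 0.009×(-4.710531)=-0.042395, 0.028×(-3.575551)=-0.100115, 0.092×(-2.385967)=-0.219509, 0.009×(-4.710531)=-0.042395, 0.028×(-3.575551)=-0.100115, 0.009×(-4.710531)=-0.042395, 0.018×(-4.017384)=-0.072313, 0.073×(-2.617296)=-0.191063, 0.009×(-4.710531)=-0.042395, 0.018×(-4.017384)=-0.072313, 0.707×(-0.346725)=-0.245134.
Sum = -1.170142, so H' = 1.1701.

1.1701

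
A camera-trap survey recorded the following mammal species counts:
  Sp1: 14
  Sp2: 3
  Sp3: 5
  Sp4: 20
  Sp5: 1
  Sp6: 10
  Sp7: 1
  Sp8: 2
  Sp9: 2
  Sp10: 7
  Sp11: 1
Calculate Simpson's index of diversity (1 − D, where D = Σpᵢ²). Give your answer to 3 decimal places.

0.819

Total N = 14+3+5+20+1+10+1+2+2+7+1 = 66, so the proportions are 0.21212, 0.04545, 0.07576, 0.30303, 0.01515, 0.15152, 0.01515, 0.0303, 0.0303, 0.10606, 0.01515 (working shown to 5 dp, full precision carried).
D = 0.21212² + 0.04545² + 0.07576² + 0.30303² + 0.01515² + 0.15152² + 0.01515² + 0.0303² + 0.0303² + 0.10606² + 0.01515² = 0.04500 + 0.00207 + 0.00574 + 0.09183 + 0.00023 + 0.02296 + 0.00023 + 0.00092 + 0.00092 + 0.01125 + 0.00023 = 0.18136.
So 1 − D = 0.81864, i.e. 0.819 to 3 decimal places.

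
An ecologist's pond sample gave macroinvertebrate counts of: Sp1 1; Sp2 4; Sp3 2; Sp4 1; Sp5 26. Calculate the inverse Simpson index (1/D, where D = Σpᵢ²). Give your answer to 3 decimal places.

1.656

Total N = 1+4+2+1+26 = 34, so the proportions are 0.029412, 0.117647, 0.058824, 0.029412, 0.764706 (working shown to 6 dp, full precision carried).
D = 0.029412² + 0.117647² + 0.058824² + 0.029412² + 0.764706² = 0.000865 + 0.013841 + 0.003460 + 0.000865 + 0.584775 = 0.603806.
So 1/D = 1.65616, i.e. 1.656 to 3 decimal places.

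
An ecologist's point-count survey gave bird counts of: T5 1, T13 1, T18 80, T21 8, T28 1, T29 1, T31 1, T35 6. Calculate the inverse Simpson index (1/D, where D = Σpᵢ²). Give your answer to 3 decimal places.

1.507

Total N = 1+1+80+8+1+1+1+6 = 99, so the proportions are 0.010101, 0.010101, 0.808081, 0.080808, 0.010101, 0.010101, 0.010101, 0.060606 (working shown to 6 dp, full precision carried).
D = 0.010101² + 0.010101² + 0.808081² + 0.080808² + 0.010101² + 0.010101² + 0.010101² + 0.060606² = 0.000102 + 0.000102 + 0.652995 + 0.006530 + 0.000102 + 0.000102 + 0.000102 + 0.003673 = 0.663708.
So 1/D = 1.50669, i.e. 1.507 to 3 decimal places.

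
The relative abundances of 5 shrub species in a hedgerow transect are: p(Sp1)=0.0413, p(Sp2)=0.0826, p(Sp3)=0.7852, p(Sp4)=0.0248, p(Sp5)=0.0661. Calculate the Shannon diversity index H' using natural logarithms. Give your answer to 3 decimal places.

Each pᵢ ln pᵢ term (working shown to 5 dp, full precision carried): 0.0413×(-3.18689)=-0.13162, 0.0826×(-2.49375)=-0.20598, 0.7852×(-0.24182)=-0.18987, 0.0248×(-3.69691)=-0.09168, 0.0661×(-2.71659)=-0.17957.
Sum = -0.79873, so H' = 0.799.

0.799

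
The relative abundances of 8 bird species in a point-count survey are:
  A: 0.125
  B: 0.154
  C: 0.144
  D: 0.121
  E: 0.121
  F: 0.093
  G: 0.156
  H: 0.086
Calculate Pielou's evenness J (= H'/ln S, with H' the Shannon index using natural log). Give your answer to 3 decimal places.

H' = −Σ pᵢ ln pᵢ = −((-0.25993) + (-0.28810) + (-0.27906) + (-0.25555) + (-0.25555) + (-0.22089) + (-0.28983) + (-0.21099)) = 2.05991 (working shown to 5 dp, full precision carried).
With S = 8 species, ln S = 2.07944, so J = 2.05991/2.07944 = 0.99061, i.e. 0.991 to 3 decimal places.

0.991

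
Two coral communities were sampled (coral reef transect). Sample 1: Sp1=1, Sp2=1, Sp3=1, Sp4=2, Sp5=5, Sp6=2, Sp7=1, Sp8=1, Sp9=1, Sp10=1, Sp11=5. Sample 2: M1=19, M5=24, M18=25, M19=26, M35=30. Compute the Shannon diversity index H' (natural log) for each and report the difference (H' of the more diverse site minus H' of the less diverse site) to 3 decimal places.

0.547

Sample 1: N=21, proportions 0.047619, 0.047619, 0.047619, 0.0952381, 0.2380952, 0.0952381, 0.047619, 0.047619, 0.047619, 0.047619, 0.2380952, giving H' = 2.1460954 (working shown to 7 dp, full precision carried).
Sample 2: N=124, proportions 0.1532258, 0.1935484, 0.2016129, 0.2096774, 0.2419355, giving H' = 1.5990238.
Difference = |2.1460954 − 1.5990238| = 0.5470716, i.e. 0.547 to 3 decimal places.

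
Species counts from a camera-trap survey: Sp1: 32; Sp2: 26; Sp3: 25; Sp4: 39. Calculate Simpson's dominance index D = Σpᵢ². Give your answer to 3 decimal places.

Total N = 32+26+25+39 = 122, so the proportions are 0.2623, 0.21311, 0.20492, 0.31967 (working shown to 5 dp, full precision carried).
D = 0.2623² + 0.21311² + 0.20492² + 0.31967² = 0.06880 + 0.04542 + 0.04199 + 0.10219 = 0.25840.
To 3 decimal places, D = 0.258.

0.258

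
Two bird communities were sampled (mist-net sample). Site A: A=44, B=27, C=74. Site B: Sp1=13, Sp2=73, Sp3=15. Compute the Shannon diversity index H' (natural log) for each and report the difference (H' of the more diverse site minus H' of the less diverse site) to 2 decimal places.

Site A: N=145, proportions 0.3034, 0.1862, 0.5103, giving H' = 1.0182 (working shown to 4 dp, full precision carried).
Site B: N=101, proportions 0.1287, 0.7228, 0.1485, giving H' = 0.7818.
Difference = |1.0182 − 0.7818| = 0.2364, i.e. 0.24 to 2 decimal places.

0.24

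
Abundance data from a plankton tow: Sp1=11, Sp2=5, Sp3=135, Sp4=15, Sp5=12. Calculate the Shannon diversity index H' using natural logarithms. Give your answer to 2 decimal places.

0.87

Total N = 11+5+135+15+12 = 178, so the proportions are 0.0618, 0.0281, 0.7584, 0.0843, 0.0674 (working shown to 4 dp, full precision carried).
Each pᵢ ln pᵢ term: 0.0618×(-2.7839)=-0.1720, 0.0281×(-3.5723)=-0.1003, 0.7584×(-0.2765)=-0.2097, 0.0843×(-2.4737)=-0.2085, 0.0674×(-2.6969)=-0.1818.
Sum = -0.8724, so H' = 0.87.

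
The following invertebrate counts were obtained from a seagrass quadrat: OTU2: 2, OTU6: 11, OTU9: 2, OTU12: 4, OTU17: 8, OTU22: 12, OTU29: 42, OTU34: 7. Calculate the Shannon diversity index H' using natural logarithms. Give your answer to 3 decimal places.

Total N = 2+11+2+4+8+12+42+7 = 88, so the proportions are 0.02273, 0.125, 0.02273, 0.04545, 0.09091, 0.13636, 0.47727, 0.07955 (working shown to 5 dp, full precision carried).
Each pᵢ ln pᵢ term: 0.02273×(-3.78419)=-0.08600, 0.125×(-2.07944)=-0.25993, 0.02273×(-3.78419)=-0.08600, 0.04545×(-3.09104)=-0.14050, 0.09091×(-2.39790)=-0.21799, 0.13636×(-1.99243)=-0.27170, 0.47727×(-0.73967)=-0.35302, 0.07955×(-2.53143)=-0.20136.
Sum = -1.61651, so H' = 1.617.

1.617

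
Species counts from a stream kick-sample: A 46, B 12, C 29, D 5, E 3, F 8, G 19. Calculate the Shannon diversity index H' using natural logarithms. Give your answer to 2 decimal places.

Total N = 46+12+29+5+3+8+19 = 122, so the proportions are 0.377, 0.0984, 0.2377, 0.041, 0.0246, 0.0656, 0.1557 (working shown to 4 dp, full precision carried).
Each pᵢ ln pᵢ term: 0.377×(-0.9754)=-0.3678, 0.0984×(-2.3191)=-0.2281, 0.2377×(-1.4367)=-0.3415, 0.041×(-3.1946)=-0.1309, 0.0246×(-3.7054)=-0.0911, 0.0656×(-2.7246)=-0.1787, 0.1557×(-1.8596)=-0.2896.
Sum = -1.6277, so H' = 1.63.

1.63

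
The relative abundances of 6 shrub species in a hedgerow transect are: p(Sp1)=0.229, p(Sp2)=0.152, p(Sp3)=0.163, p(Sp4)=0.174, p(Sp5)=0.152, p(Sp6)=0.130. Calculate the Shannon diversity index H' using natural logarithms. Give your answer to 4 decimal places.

Each pᵢ ln pᵢ term (working shown to 6 dp, full precision carried): 0.229×(-1.474033)=-0.337554, 0.152×(-1.883875)=-0.286349, 0.163×(-1.814005)=-0.295683, 0.174×(-1.748700)=-0.304274, 0.152×(-1.883875)=-0.286349, 0.13×(-2.040221)=-0.265229.
Sum = -1.775437, so H' = 1.7754.

1.7754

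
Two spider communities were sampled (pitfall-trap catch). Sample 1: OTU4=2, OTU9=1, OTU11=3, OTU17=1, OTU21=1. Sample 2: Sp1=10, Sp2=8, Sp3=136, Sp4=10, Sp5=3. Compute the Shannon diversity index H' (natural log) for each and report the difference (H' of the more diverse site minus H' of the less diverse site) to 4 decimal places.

0.7720

Sample 1: N=8, proportions 0.25, 0.125, 0.375, 0.125, 0.125, giving H' = 1.494175 (working shown to 6 dp, full precision carried).
Sample 2: N=167, proportions 0.05988, 0.047904, 0.814371, 0.05988, 0.017964, giving H' = 0.722161.
Difference = |1.494175 − 0.722161| = 0.772014, i.e. 0.7720 to 4 decimal places.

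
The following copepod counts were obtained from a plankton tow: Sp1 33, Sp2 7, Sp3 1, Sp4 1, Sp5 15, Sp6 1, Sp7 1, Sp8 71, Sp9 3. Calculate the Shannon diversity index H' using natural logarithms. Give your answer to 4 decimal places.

Total N = 33+7+1+1+15+1+1+71+3 = 133, so the proportions are 0.24812, 0.052632, 0.007519, 0.007519, 0.112782, 0.007519, 0.007519, 0.533835, 0.022556 (working shown to 6 dp, full precision carried).
Each pᵢ ln pᵢ term: 0.24812×(-1.393842)=-0.345840, 0.052632×(-2.944439)=-0.154970, 0.007519×(-4.890349)=-0.036770, 0.007519×(-4.890349)=-0.036770, 0.112782×(-2.182299)=-0.246124, 0.007519×(-4.890349)=-0.036770, 0.007519×(-4.890349)=-0.036770, 0.533835×(-0.627669)=-0.335072, 0.022556×(-3.791737)=-0.085528.
Sum = -1.314612, so H' = 1.3146.

1.3146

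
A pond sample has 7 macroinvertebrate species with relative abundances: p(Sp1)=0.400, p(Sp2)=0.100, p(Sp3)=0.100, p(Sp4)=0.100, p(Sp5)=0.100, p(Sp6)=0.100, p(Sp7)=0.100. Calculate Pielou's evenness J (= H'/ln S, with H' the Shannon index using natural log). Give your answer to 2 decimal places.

0.90

H' = −Σ pᵢ ln pᵢ = −((-0.3665) + (-0.2303) + (-0.2303) + (-0.2303) + (-0.2303) + (-0.2303) + (-0.2303)) = 1.7481 (working shown to 4 dp, full precision carried).
With S = 7 species, ln S = 1.9459, so J = 1.7481/1.9459 = 0.8983, i.e. 0.90 to 2 decimal places.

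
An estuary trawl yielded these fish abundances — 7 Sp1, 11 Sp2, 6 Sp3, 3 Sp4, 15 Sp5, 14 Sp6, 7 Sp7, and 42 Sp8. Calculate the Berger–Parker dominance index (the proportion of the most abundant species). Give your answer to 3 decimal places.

0.400

Total N = 7+11+6+3+15+14+7+42 = 105, so the proportions are 0.06667, 0.10476, 0.05714, 0.02857, 0.14286, 0.13333, 0.06667, 0.4 (working shown to 5 dp, full precision carried).
The largest proportion is 0.4, i.e. d = 0.400 to 3 decimal places.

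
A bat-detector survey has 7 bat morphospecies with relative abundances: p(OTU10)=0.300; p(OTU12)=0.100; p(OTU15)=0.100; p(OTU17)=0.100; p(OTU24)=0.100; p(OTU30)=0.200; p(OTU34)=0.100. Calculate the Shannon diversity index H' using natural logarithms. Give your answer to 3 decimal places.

1.834

Each pᵢ ln pᵢ term (working shown to 5 dp, full precision carried): 0.3×(-1.20397)=-0.36119, 0.1×(-2.30259)=-0.23026, 0.1×(-2.30259)=-0.23026, 0.1×(-2.30259)=-0.23026, 0.1×(-2.30259)=-0.23026, 0.2×(-1.60944)=-0.32189, 0.1×(-2.30259)=-0.23026.
Sum = -1.83437, so H' = 1.834.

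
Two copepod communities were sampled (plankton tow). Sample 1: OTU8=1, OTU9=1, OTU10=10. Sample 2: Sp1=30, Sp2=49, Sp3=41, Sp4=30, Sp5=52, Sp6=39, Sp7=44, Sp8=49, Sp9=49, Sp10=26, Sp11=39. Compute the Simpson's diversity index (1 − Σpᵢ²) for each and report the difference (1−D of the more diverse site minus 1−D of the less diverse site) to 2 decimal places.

Sample 1: N=12, proportions 0.083333, 0.083333, 0.833333, giving 1−D = 0.291667 (working shown to 6 dp, full precision carried).
Sample 2: N=448, proportions 0.066964, 0.109375, 0.091518, 0.066964, 0.116071, 0.087054, 0.098214, 0.109375, 0.109375, 0.058036, 0.087054, giving 1−D = 0.905124.
Difference = |0.291667 − 0.905124| = 0.613457, i.e. 0.61 to 2 decimal places.

0.61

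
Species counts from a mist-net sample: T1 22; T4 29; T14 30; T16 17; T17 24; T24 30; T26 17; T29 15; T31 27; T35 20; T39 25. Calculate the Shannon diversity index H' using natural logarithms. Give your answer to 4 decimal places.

2.3720

Total N = 22+29+30+17+24+30+17+15+27+20+25 = 256, so the proportions are 0.085938, 0.113281, 0.117188, 0.066406, 0.09375, 0.117188, 0.066406, 0.058594, 0.105469, 0.078125, 0.097656 (working shown to 6 dp, full precision carried).
Each pᵢ ln pᵢ term: 0.085938×(-2.454135)=-0.210902, 0.113281×(-2.177882)=-0.246713, 0.117188×(-2.143980)=-0.251248, 0.066406×(-2.711964)=-0.180091, 0.09375×(-2.367124)=-0.221918, 0.117188×(-2.143980)=-0.251248, 0.066406×(-2.711964)=-0.180091, 0.058594×(-2.837127)=-0.166238, 0.105469×(-2.249341)=-0.237235, 0.078125×(-2.549445)=-0.199175, 0.097656×(-2.326302)=-0.227178.
Sum = -2.372038, so H' = 2.3720.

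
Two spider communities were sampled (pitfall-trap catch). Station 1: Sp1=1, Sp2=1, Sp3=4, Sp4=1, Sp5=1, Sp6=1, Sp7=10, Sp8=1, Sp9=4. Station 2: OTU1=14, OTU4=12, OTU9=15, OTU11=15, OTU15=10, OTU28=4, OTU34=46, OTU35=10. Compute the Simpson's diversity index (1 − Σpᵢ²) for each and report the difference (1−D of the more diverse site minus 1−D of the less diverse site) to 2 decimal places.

Station 1: N=24, proportions 0.04167, 0.04167, 0.16667, 0.04167, 0.04167, 0.04167, 0.41667, 0.04167, 0.16667, giving 1−D = 0.76042 (working shown to 5 dp, full precision carried).
Station 2: N=126, proportions 0.11111, 0.09524, 0.11905, 0.11905, 0.07937, 0.03175, 0.36508, 0.07937, giving 1−D = 0.80335.
Difference = |0.76042 − 0.80335| = 0.04293, i.e. 0.04 to 2 decimal places.

0.04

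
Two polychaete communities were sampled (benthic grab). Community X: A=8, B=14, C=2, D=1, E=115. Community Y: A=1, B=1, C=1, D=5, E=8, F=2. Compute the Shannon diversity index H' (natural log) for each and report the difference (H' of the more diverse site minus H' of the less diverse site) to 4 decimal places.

0.7907

Community X: N=140, proportions 0.05714286, 0.1, 0.01428571, 0.00714286, 0.82142857, giving H' = 0.65138654 (working shown to 8 dp, full precision carried).
Community Y: N=18, proportions 0.05555556, 0.05555556, 0.05555556, 0.27777778, 0.44444444, 0.11111111, giving H' = 1.44209308.
Difference = |0.65138654 − 1.44209308| = 0.79070654, i.e. 0.7907 to 4 decimal places.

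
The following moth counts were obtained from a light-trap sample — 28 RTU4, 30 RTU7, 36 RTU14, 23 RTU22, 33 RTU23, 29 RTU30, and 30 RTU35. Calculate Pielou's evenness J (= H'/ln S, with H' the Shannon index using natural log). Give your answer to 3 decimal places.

0.996

Total N = 28+30+36+23+33+29+30 = 209, so the proportions are 0.13397, 0.14354, 0.17225, 0.11005, 0.15789, 0.13876, 0.14354 (working shown to 5 dp, full precision carried).
H' = −Σ pᵢ ln pᵢ = −((-0.26930) + (-0.27863) + (-0.30295) + (-0.24286) + (-0.29145) + (-0.27405) + (-0.27863)) = 1.93787.
With S = 7 species, ln S = 1.94591, so J = 1.93787/1.94591 = 0.99587, i.e. 0.996 to 3 decimal places.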